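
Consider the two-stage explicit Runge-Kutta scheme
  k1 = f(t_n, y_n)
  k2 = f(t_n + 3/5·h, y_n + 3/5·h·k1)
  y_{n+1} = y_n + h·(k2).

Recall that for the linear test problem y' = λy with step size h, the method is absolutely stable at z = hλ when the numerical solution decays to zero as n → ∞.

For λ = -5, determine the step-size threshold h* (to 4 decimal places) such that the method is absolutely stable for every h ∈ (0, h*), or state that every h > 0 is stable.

On y'=λy, z=hλ:
  k1=λy_n ⇒ h·k1=z·y_n;  k2=λ(1+3/5z)y_n ⇒ h·k2=z(1+3/5z)y_n
  y_{n+1}/y_n = 1 + z(1+3/5z) = 1 + z + 3/5z²
  Hence R(z) = 1 + z + 3/5z².

Solve |R(x)|<1 on ℝ⁻.
x=-0.31: |R|=0.7477
R=1: x+3/5x²=0 ⇒ x=−5/3=-1.6667; min R=1−1/(4·3/5)=0.5833>−1
Confirm numerically:
  x=-1.544: |R|=0.88636 <1
  x=-1.025: |R|=0.60537 <1
  x=-0.686: |R|=0.59636 <1
  x=-2.043: |R|=1.46131 >1
  x=-2.040: |R|=1.45696 >1
  x=-1.898: |R|=1.26344 >1
Stable set (-1.6667, 0).

(-1.6667,0); λ=-5 ⇒ h* = (5/3)/5 = 0.3333.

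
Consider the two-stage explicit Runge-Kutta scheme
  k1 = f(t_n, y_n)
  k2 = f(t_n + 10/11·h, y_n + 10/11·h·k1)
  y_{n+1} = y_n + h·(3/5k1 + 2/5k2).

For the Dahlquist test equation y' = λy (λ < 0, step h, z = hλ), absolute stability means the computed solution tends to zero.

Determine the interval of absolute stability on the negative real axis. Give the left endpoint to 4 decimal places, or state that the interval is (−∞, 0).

(-2.7500, 0).

On y'=λy, z=hλ:
  k1=λy_n ⇒ h·k1=z·y_n;  k2=λ(1+10/11z)y_n ⇒ h·k2=z(1+10/11z)y_n
  y_{n+1}/y_n = 1 + 3/5z + 2/5z(1+10/11z) = 1 + z + 4/11z²
  R(z) = 1 + z + 4/11z².

Boundary: |R(x)|=1, x<0.
x=-1.4: |R|=0.3127
R=1: x+4/11x²=0 ⇒ x=−11/4=-2.7500; min R=1−1/(4·4/11)=0.3125>−1
Confirm numerically:
  x=-2.388: |R|=0.68565 <1
  x=-2.386: |R|=0.68418 <1
  x=-2.189: |R|=0.55344 <1
  x=-1.863: |R|=0.39910 <1
  x=-3.119: |R|=1.41851 >1
  x=-3.017: |R|=1.29292 >1
Interval (-2.7500, 0).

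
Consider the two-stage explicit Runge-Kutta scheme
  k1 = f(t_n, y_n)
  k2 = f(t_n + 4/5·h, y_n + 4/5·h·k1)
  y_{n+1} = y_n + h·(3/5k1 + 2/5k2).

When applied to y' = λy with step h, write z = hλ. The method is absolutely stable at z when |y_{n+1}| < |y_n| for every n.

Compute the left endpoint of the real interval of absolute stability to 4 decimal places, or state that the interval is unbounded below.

z* = -3.1250.

On y'=λy, z=hλ:
  k1=λy_n ⇒ h·k1=z·y_n;  k2=λ(1+4/5z)y_n ⇒ h·k2=z(1+4/5z)y_n
  y_{n+1}/y_n = 1 + 3/5z + 2/5z(1+4/5z) = 1 + z + 8/25z²
  ⇒ R(z) = 1 + z + 8/25z².

Need |R(x)|<1, x<0.
x=-0.41: |R|=0.6438
R=1: x+8/25x²=0 ⇒ x=−25/8=-3.1250; min R=1−1/(4·8/25)=0.2188>−1
Confirm numerically:
  x=-3.057: |R|=0.93348 <1
  x=-1.356: |R|=0.23240 <1
  x=-1.335: |R|=0.23531 <1
  x=-3.435: |R|=1.34075 >1
  x=-3.271: |R|=1.15282 >1
Interval (-3.1250, 0).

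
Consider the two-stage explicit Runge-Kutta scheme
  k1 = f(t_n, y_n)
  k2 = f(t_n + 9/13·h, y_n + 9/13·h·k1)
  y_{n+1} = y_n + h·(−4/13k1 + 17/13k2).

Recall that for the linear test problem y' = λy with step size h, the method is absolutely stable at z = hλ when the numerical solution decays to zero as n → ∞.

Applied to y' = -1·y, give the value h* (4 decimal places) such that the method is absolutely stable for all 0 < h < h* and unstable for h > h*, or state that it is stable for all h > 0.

(-1.1046,0); λ=-1 ⇒ h* = (169/153)/1 = 1.1046.

Set f=λy, z=hλ:
  k1=λy_n ⇒ h·k1=z·y_n;  k2=λ(1+9/13z)y_n ⇒ h·k2=z(1+9/13z)y_n
  y_{n+1}/y_n = 1 − 4/13z + 17/13z(1+9/13z) = 1 + z + 153/169z²
  R(z) = 1 + z + 153/169z².

Solve |R(x)|<1 on ℝ⁻.
x=-1.42: |R|=1.4055
R=1: x+153/169x²=0 ⇒ x=−169/153=-1.1046; min R=1−1/(4·153/169)=0.7239>−1
Confirm numerically:
  x=-0.982: |R|=0.89103 <1
  x=-0.762: |R|=0.76367 <1
  x=-0.697: |R|=0.74282 <1
  x=-0.651: |R|=0.73268 <1
  x=-1.321: |R|=1.25883 >1
  x=-1.145: |R|=1.04190 >1
Stable set (-1.1046, 0).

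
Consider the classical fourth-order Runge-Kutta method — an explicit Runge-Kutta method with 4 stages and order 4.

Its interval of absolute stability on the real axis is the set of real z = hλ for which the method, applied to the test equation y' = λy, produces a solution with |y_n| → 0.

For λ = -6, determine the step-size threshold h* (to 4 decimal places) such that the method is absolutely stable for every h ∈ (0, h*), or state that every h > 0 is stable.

On y'=λy, z=hλ:
  order 4, 4-stage ⇒ R(z)=1+z+z^2/2+z^3/6+z^4/24
  (e.g. R(-1.48)=0.27481, |R|=0.27481)

Boundary: |R(x)|=1, x<0.
x=-1.48: |R|=0.2748
|R(-2.57)|=0.7210 |R(-2.25)|=0.4507
Bisect:
  x_lo=-3.5654 |R|=2.9699  x_hi=-0.3705 |R|=0.6904
  mid=-1.96796 |R|=0.32316 →hi
  mid=-2.76668 |R|=0.97230 →hi
  mid=-3.16604 |R|=1.74311 →lo
  mid=-2.96636 |R|=1.30913 →lo
  mid=-2.86652 |R|=1.12954 →lo
  mid=-2.81660 |R|=1.04824 →lo
  mid=-2.79164 |R|=1.00962 →lo
  mid=-2.77916 |R|=0.99080 →hi
  ...
  [-2.78540,-2.78521] ⇒ x*=-2.7853
Interval (-2.7853, 0).

(-2.7853,0); λ=-6 ⇒ h* = 0.4642.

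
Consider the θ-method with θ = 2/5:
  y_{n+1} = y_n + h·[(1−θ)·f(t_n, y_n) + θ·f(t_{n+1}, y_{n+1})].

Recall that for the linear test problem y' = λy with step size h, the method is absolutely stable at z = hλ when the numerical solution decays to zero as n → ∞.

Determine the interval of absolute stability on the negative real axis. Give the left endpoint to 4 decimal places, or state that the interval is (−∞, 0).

Test eqn y'=λy, z=hλ:
  y_{n+1} = y_n + z·[3/5·y_n + 2/5·y_{n+1}] ⇒ (1 − 2/5z)y_{n+1} = (1 + 3/5z)y_n
  ⇒ R(z) = (1 + 3/5z)/(1 − 2/5z).

Solve |R(x)|<1 on ℝ⁻.
x=-0.5: |R|=0.5833
R=−1: 1+3/5x = −1+2/5x ⇒ -1/5x=2 ⇒ x=2/(-1/5)=-10.0000
Confirm numerically:
  x=-9.462: |R|=0.97751 <1
  x=-6.081: |R|=0.77165 <1
  x=-5.857: |R|=0.75212 <1
  x=-10.595: |R|=1.02272 >1
  x=-10.253: |R|=1.00992 >1
  x=-10.038: |R|=1.00152 >1
Stable set (-10.0000, 0).

z∈(-10.0000,0).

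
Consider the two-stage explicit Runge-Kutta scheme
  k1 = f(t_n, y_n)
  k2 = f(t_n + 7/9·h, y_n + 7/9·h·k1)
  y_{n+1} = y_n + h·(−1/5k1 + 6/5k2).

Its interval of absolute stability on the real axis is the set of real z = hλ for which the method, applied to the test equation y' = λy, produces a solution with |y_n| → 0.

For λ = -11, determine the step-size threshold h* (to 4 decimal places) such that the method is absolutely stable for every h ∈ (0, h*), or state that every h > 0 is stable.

Test eqn y'=λy, z=hλ:
  k1=λy_n ⇒ h·k1=z·y_n;  k2=λ(1+7/9z)y_n ⇒ h·k2=z(1+7/9z)y_n
  y_{n+1}/y_n = 1 − 1/5z + 6/5z(1+7/9z) = 1 + z + 14/15z²
  so R(z) = 1 + z + 14/15z².

Need |R(x)|<1, x<0.
x=-0.38: |R|=0.7548
R=1: x+14/15x²=0 ⇒ x=−15/14=-1.0714; min R=1−1/(4·14/15)=0.7321>−1
Confirm numerically:
  x=-1.021: |R|=0.95194 <1
  x=-0.906: |R|=0.86011 <1
  x=-0.854: |R|=0.82669 <1
  x=-1.447: |R|=1.50722 >1
  x=-1.313: |R|=1.29604 >1
Interval (-1.0714, 0).

(-1.0714,0); λ=-11 ⇒ h* = (15/14)/11 = 0.0974.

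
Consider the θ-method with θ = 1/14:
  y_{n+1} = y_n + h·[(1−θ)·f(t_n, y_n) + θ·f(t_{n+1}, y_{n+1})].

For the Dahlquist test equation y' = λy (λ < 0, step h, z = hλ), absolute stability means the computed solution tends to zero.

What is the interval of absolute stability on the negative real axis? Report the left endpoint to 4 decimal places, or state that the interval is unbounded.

On y'=λy, z=hλ:
  y_{n+1} = y_n + z·[13/14·y_n + 1/14·y_{n+1}] ⇒ (1 − 1/14z)y_{n+1} = (1 + 13/14z)y_n
  R(z) = (1 + 13/14z)/(1 − 1/14z).

Find x<0 with |R(x)|<1.
x=-1.54: |R|=0.3874
R=−1: 1+13/14x = −1+1/14x ⇒ -6/7x=2 ⇒ x=2/(-6/7)=-2.3333
Confirm numerically:
  x=-2.279: |R|=0.95995 <1
  x=-1.740: |R|=0.54765 <1
  x=-1.337: |R|=0.22045 <1
  x=-1.321: |R|=0.20710 <1
  x=-2.641: |R|=1.22186 >1
  x=-2.617: |R|=1.20485 >1
  x=-2.597: |R|=1.19064 >1
Stable set (-2.3333, 0).

z∈(-2.3333,0).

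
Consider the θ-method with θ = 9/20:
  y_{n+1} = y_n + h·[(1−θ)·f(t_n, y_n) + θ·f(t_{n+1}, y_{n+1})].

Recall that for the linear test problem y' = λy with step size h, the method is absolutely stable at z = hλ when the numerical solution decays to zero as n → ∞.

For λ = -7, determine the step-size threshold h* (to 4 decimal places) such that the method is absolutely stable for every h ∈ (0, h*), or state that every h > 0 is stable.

(-20.0000,0); λ=-7 ⇒ h* = (20)/7 = 2.8571.

Test eqn y'=λy, z=hλ:
  y_{n+1} = y_n + z·[11/20·y_n + 9/20·y_{n+1}] ⇒ (1 − 9/20z)y_{n+1} = (1 + 11/20z)y_n
  Hence R(z) = (1 + 11/20z)/(1 − 9/20z).

Boundary: |R(x)|=1, x<0.
x=-1.6: |R|=0.0698
R=−1: 1+11/20x = −1+9/20x ⇒ -1/10x=2 ⇒ x=2/(-1/10)=-20.0000
Confirm numerically:
  x=-18.706: |R|=0.98626 <1
  x=-17.612: |R|=0.97324 <1
  x=-17.091: |R|=0.96653 <1
  x=-12.469: |R|=0.88608 <1
  x=-20.057: |R|=1.00057 >1
  x=-20.037: |R|=1.00037 >1
So |R|<1 on (-20.0000, 0).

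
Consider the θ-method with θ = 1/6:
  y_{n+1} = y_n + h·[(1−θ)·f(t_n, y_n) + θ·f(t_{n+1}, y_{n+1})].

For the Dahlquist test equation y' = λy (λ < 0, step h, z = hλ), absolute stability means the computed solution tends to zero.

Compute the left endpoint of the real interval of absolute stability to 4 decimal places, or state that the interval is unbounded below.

Test eqn y'=λy, z=hλ:
  y_{n+1} = y_n + z·[5/6·y_n + 1/6·y_{n+1}] ⇒ (1 − 1/6z)y_{n+1} = (1 + 5/6z)y_n
  ⇒ R(z) = (1 + 5/6z)/(1 − 1/6z).

Boundary: |R(x)|=1, x<0.
x=-1.16: |R|=0.0279
R=−1: 1+5/6x = −1+1/6x ⇒ -2/3x=2 ⇒ x=2/(-2/3)=-3.0000
Confirm numerically:
  x=-2.725: |R|=0.87393 <1
  x=-2.464: |R|=0.74669 <1
  x=-1.663: |R|=0.30210 <1
  x=-3.301: |R|=1.12945 >1
  x=-3.044: |R|=1.01946 >1
Stable set (-3.0000, 0).

left endpoint -3.0000.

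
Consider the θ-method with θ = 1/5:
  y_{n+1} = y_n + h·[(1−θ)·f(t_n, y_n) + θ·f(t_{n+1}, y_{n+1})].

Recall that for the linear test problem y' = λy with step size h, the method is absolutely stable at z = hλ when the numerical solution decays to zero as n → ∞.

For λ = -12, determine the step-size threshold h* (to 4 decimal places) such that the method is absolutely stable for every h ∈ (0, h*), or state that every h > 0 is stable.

Set f=λy, z=hλ:
  y_{n+1} = y_n + z·[4/5·y_n + 1/5·y_{n+1}] ⇒ (1 − 1/5z)y_{n+1} = (1 + 4/5z)y_n
  ⇒ R(z) = (1 + 4/5z)/(1 − 1/5z).

Boundary: |R(x)|=1, x<0.
x=-0.65: |R|=0.4248
R=−1: 1+4/5x = −1+1/5x ⇒ -3/5x=2 ⇒ x=2/(-3/5)=-3.3333
Confirm numerically:
  x=-2.627: |R|=0.72217 <1
  x=-2.483: |R|=0.65909 <1
  x=-2.203: |R|=0.52922 <1
  x=-3.725: |R|=1.13467 >1
  x=-3.679: |R|=1.11948 >1
  x=-3.648: |R|=1.10916 >1
So |R|<1 on (-3.3333, 0).

(-3.3333,0); λ=-12 ⇒ h* = (10/3)/12 = 0.2778.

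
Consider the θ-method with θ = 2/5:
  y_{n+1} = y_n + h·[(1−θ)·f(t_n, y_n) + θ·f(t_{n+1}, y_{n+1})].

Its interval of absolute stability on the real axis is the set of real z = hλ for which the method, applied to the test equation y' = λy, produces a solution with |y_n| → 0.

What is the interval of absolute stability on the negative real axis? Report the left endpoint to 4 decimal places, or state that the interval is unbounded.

(-10.0000, 0).

Set f=λy, z=hλ:
  y_{n+1} = y_n + z·[3/5·y_n + 2/5·y_{n+1}] ⇒ (1 − 2/5z)y_{n+1} = (1 + 3/5z)y_n
  ⇒ R(z) = (1 + 3/5z)/(1 − 2/5z).

Boundary: |R(x)|=1, x<0.
x=-0.9: |R|=0.3382
R=−1: 1+3/5x = −1+2/5x ⇒ -1/5x=2 ⇒ x=2/(-1/5)=-10.0000
Confirm numerically:
  x=-9.594: |R|=0.98321 <1
  x=-8.612: |R|=0.93754 <1
  x=-8.435: |R|=0.92844 <1
  x=-7.616: |R|=0.88217 <1
  x=-10.509: |R|=1.01956 >1
  x=-10.110: |R|=1.00436 >1
  x=-10.047: |R|=1.00187 >1
Stable set (-10.0000, 0).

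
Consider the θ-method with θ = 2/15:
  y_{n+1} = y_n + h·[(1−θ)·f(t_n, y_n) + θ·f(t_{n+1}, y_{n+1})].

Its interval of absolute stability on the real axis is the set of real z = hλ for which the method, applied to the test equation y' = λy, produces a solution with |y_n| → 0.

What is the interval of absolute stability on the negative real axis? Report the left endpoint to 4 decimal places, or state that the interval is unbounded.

Test eqn y'=λy, z=hλ:
  y_{n+1} = y_n + z·[13/15·y_n + 2/15·y_{n+1}] ⇒ (1 − 2/15z)y_{n+1} = (1 + 13/15z)y_n
  R(z) = (1 + 13/15z)/(1 − 2/15z).

Need |R(x)|<1, x<0.
x=-0.35: |R|=0.6656
R=−1: 1+13/15x = −1+2/15x ⇒ -11/15x=2 ⇒ x=2/(-11/15)=-2.7273
Confirm numerically:
  x=-2.058: |R|=0.61488 <1
  x=-1.591: |R|=0.31256 <1
  x=-1.132: |R|=0.01645 <1
  x=-1.112: |R|=0.03158 <1
  x=-3.216: |R|=1.25084 >1
  x=-2.999: |R|=1.14235 >1
Stable set (-2.7273, 0).

z∈(-2.7273,0).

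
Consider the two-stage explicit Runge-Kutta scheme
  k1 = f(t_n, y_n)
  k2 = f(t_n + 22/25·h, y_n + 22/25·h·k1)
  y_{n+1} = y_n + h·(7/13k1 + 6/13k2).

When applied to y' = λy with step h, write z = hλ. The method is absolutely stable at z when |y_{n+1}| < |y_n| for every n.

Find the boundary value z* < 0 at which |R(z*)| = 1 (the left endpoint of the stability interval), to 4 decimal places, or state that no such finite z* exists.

z* = -2.4621.

With y'=λy (z=hλ):
  k1=λy_n ⇒ h·k1=z·y_n;  k2=λ(1+22/25z)y_n ⇒ h·k2=z(1+22/25z)y_n
  y_{n+1}/y_n = 1 + 7/13z + 6/13z(1+22/25z) = 1 + z + 132/325z²
  R(z) = 1 + z + 132/325z².

Solve |R(x)|<1 on ℝ⁻.
x=-1.16: |R|=0.3865
R=1: x+132/325x²=0 ⇒ x=−325/132=-2.4621; min R=1−1/(4·132/325)=0.3845>−1
Confirm numerically:
  x=-2.411: |R|=0.94994 <1
  x=-2.339: |R|=0.88304 <1
  x=-1.488: |R|=0.41128 <1
  x=-1.128: |R|=0.38878 <1
  x=-2.801: |R|=1.38552 >1
  x=-2.526: |R|=1.06554 >1
So |R|<1 on (-2.4621, 0).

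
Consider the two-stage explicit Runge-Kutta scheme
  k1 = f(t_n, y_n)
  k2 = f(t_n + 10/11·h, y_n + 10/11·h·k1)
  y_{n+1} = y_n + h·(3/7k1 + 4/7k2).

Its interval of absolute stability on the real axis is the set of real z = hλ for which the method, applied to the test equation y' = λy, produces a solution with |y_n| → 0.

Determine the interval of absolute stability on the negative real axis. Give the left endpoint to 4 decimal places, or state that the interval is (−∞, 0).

Test eqn y'=λy, z=hλ:
  k1=λy_n ⇒ h·k1=z·y_n;  k2=λ(1+10/11z)y_n ⇒ h·k2=z(1+10/11z)y_n
  y_{n+1}/y_n = 1 + 3/7z + 4/7z(1+10/11z) = 1 + z + 40/77z²
  so R(z) = 1 + z + 40/77z².

Need |R(x)|<1, x<0.
x=-0.35: |R|=0.7136
R=1: x+40/77x²=0 ⇒ x=−77/40=-1.9250; min R=1−1/(4·40/77)=0.5188>−1
Confirm numerically:
  x=-1.825: |R|=0.90519 <1
  x=-1.428: |R|=0.63132 <1
  x=-1.288: |R|=0.57379 <1
  x=-0.838: |R|=0.52680 <1
  x=-2.493: |R|=1.73560 >1
  x=-2.020: |R|=1.09969 >1
Stable set (-1.9250, 0).

(-1.9250, 0).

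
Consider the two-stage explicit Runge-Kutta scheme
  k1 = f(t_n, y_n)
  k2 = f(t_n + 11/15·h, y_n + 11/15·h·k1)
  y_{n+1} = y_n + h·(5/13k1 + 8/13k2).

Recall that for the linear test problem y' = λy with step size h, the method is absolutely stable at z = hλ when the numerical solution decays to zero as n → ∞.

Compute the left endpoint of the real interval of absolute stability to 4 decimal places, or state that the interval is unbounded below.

With y'=λy (z=hλ):
  k1=λy_n ⇒ h·k1=z·y_n;  k2=λ(1+11/15z)y_n ⇒ h·k2=z(1+11/15z)y_n
  y_{n+1}/y_n = 1 + 5/13z + 8/13z(1+11/15z) = 1 + z + 88/195z²
  so R(z) = 1 + z + 88/195z².

Need |R(x)|<1, x<0.
x=-0.68: |R|=0.5287
R=1: x+88/195x²=0 ⇒ x=−195/88=-2.2159; min R=1−1/(4·88/195)=0.4460>−1
Confirm numerically:
  x=-2.095: |R|=0.88569 <1
  x=-2.090: |R|=0.88125 <1
  x=-1.582: |R|=0.54743 <1
  x=-1.121: |R|=0.44610 <1
  x=-2.649: |R|=1.51774 >1
  x=-2.493: |R|=1.31174 >1
  x=-2.439: |R|=1.24555 >1
Interval (-2.2159, 0).

z* = -2.2159.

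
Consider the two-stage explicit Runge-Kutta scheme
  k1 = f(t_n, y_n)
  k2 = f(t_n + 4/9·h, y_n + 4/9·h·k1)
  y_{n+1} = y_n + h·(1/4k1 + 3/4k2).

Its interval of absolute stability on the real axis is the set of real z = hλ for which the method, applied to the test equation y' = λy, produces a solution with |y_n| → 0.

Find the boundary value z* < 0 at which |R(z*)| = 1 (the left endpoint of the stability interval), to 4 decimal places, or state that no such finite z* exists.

Set f=λy, z=hλ:
  k1=λy_n ⇒ h·k1=z·y_n;  k2=λ(1+4/9z)y_n ⇒ h·k2=z(1+4/9z)y_n
  y_{n+1}/y_n = 1 + 1/4z + 3/4z(1+4/9z) = 1 + z + 1/3z²
  so R(z) = 1 + z + 1/3z².

Solve |R(x)|<1 on ℝ⁻.
x=-0.79: |R|=0.4180
R=1: x+1/3x²=0 ⇒ x=−3=-3.0000; min R=1−1/(4·1/3)=0.2500>−1
Confirm numerically:
  x=-2.928: |R|=0.92973 <1
  x=-2.739: |R|=0.76171 <1
  x=-1.606: |R|=0.25375 <1
  x=-1.200: |R|=0.28000 <1
  x=-3.596: |R|=1.71441 >1
  x=-3.209: |R|=1.22356 >1
So |R|<1 on (-3.0000, 0).

left endpoint -3.0000.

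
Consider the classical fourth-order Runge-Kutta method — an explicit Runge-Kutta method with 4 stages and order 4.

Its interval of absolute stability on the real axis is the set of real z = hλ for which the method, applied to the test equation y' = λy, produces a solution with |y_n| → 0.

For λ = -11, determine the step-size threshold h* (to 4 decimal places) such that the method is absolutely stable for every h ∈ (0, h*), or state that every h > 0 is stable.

Test eqn y'=λy, z=hλ:
  order 4, 4-stage ⇒ R(z)=1+z+z^2/2+z^3/6+z^4/24
  (e.g. R(-1.09)=0.34703, |R|=0.34703)

Need |R(x)|<1, x<0.
x=-1.09: |R|=0.3470
|R(-0.91)|=0.4070 |R(-0.89)|=0.4147 |R(-0.87)|=0.4226
Bisect:
  x_lo=-3.1799 |R|=1.7772  x_hi=-0.2643 |R|=0.7678
  mid=-1.72206 |R|=0.27598 →hi
  mid=-2.45096 |R|=0.60235 →hi
  mid=-2.81541 |R|=1.04637 →lo
  mid=-2.63319 |R|=0.79387 →hi
  mid=-2.72430 |R|=0.91187 →hi
  mid=-2.76986 |R|=0.97698 →hi
  mid=-2.79264 |R|=1.01113 →lo
  mid=-2.78125 |R|=0.99392 →hi
  mid=-2.78694 |R|=1.00249 →lo
  mid=-2.78409 |R|=0.99819 →hi
  ...
  [-2.78534,-2.78516] ⇒ x*=-2.7853
Interval (-2.7853, 0).

(-2.7853,0); λ=-11 ⇒ h* = 0.2532.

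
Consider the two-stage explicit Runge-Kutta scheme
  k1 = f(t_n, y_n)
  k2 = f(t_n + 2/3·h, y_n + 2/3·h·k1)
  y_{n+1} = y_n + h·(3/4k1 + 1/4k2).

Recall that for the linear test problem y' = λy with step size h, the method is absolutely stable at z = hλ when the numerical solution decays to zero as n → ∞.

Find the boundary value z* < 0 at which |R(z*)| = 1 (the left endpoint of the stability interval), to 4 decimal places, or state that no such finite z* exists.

With y'=λy (z=hλ):
  k1=λy_n ⇒ h·k1=z·y_n;  k2=λ(1+2/3z)y_n ⇒ h·k2=z(1+2/3z)y_n
  y_{n+1}/y_n = 1 + 3/4z + 1/4z(1+2/3z) = 1 + z + 1/6z²
  so R(z) = 1 + z + 1/6z².

Boundary: |R(x)|=1, x<0.
x=-1.72: |R|=0.2269
R=1: x+1/6x²=0 ⇒ x=−6=-6.0000; min R=1−1/(4·1/6)=-0.5000>−1
Confirm numerically:
  x=-5.024: |R|=0.18276 <1
  x=-2.908: |R|=0.49859 <1
  x=-2.678: |R|=0.48272 <1
  x=-6.445: |R|=1.47800 >1
  x=-6.210: |R|=1.21735 >1
So |R|<1 on (-6.0000, 0).

left endpoint -6.0000.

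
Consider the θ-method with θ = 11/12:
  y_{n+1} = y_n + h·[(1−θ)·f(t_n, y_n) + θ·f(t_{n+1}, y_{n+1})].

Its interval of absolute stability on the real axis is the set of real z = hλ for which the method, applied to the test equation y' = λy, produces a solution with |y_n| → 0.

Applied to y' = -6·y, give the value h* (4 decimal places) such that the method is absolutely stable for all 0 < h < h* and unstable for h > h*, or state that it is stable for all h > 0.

(−∞, 0) — no finite endpoint. Any h>0 works for λ=-6.

On y'=λy, z=hλ:
  y_{n+1} = y_n + z·[1/12·y_n + 11/12·y_{n+1}] ⇒ (1 − 11/12z)y_{n+1} = (1 + 1/12z)y_n
  R(z) = (1 + 1/12z)/(1 − 11/12z).

Solve |R(x)|<1 on ℝ⁻.
x=-0.71: |R|=0.5699
x=-2: |R|=0.2941
x=-10: |R|=0.0164
x=-100: |R|=0.0791
θ=11/12≥1/2 ⇒ |1+1/12x|<|1−11/12x| ∀x<0 ⇒ interval (−∞,0).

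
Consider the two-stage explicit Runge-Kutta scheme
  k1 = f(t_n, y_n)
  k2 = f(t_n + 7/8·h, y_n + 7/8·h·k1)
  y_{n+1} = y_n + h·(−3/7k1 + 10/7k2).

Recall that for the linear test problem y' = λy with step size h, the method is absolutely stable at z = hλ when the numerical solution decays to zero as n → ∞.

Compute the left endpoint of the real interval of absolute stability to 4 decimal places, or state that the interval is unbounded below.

With y'=λy (z=hλ):
  k1=λy_n ⇒ h·k1=z·y_n;  k2=λ(1+7/8z)y_n ⇒ h·k2=z(1+7/8z)y_n
  y_{n+1}/y_n = 1 − 3/7z + 10/7z(1+7/8z) = 1 + z + 5/4z²
  Hence R(z) = 1 + z + 5/4z².

Solve |R(x)|<1 on ℝ⁻.
x=-0.89: |R|=1.1001
R=1: x+5/4x²=0 ⇒ x=−4/5=-0.8000; min R=1−1/(4·5/4)=0.8000>−1
Confirm numerically:
  x=-0.774: |R|=0.97485 <1
  x=-0.714: |R|=0.92324 <1
  x=-0.709: |R|=0.91935 <1
  x=-0.460: |R|=0.80450 <1
  x=-1.239: |R|=1.67990 >1
  x=-0.882: |R|=1.09041 >1
  x=-0.853: |R|=1.05651 >1
Interval (-0.8000, 0).

left endpoint -0.8000.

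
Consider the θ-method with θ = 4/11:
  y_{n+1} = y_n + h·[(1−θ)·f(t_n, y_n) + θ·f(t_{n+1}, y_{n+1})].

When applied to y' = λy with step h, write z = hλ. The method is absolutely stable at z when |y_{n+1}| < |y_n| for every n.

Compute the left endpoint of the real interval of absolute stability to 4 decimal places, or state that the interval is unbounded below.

Test eqn y'=λy, z=hλ:
  y_{n+1} = y_n + z·[7/11·y_n + 4/11·y_{n+1}] ⇒ (1 − 4/11z)y_{n+1} = (1 + 7/11z)y_n
  ⇒ R(z) = (1 + 7/11z)/(1 − 4/11z).

Boundary: |R(x)|=1, x<0.
x=-1.43: |R|=0.0592
R=−1: 1+7/11x = −1+4/11x ⇒ -3/11x=2 ⇒ x=2/(-3/11)=-7.3333
Confirm numerically:
  x=-7.163: |R|=0.98711 <1
  x=-6.666: |R|=0.94685 <1
  x=-4.787: |R|=0.74662 <1
  x=-2.995: |R|=0.43364 <1
  x=-7.828: |R|=1.03507 >1
  x=-7.648: |R|=1.02270 >1
Interval (-7.3333, 0).

left endpoint -7.3333.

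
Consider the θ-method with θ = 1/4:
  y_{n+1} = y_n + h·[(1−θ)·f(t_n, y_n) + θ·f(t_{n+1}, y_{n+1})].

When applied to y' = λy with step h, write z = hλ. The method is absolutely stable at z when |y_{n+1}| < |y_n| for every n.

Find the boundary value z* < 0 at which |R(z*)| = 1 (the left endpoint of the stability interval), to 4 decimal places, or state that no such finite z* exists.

On y'=λy, z=hλ:
  y_{n+1} = y_n + z·[3/4·y_n + 1/4·y_{n+1}] ⇒ (1 − 1/4z)y_{n+1} = (1 + 3/4z)y_n
  so R(z) = (1 + 3/4z)/(1 − 1/4z).

Need |R(x)|<1, x<0.
x=-0.74: |R|=0.3755
R=−1: 1+3/4x = −1+1/4x ⇒ -1/2x=2 ⇒ x=2/(-1/2)=-4.0000
Confirm numerically:
  x=-3.924: |R|=0.98082 <1
  x=-3.668: |R|=0.91341 <1
  x=-3.418: |R|=0.84308 <1
  x=-2.949: |R|=0.69751 <1
  x=-4.561: |R|=1.13106 >1
  x=-4.546: |R|=1.12778 >1
  x=-4.072: |R|=1.01784 >1
Stable set (-4.0000, 0).

z* = -4.0000.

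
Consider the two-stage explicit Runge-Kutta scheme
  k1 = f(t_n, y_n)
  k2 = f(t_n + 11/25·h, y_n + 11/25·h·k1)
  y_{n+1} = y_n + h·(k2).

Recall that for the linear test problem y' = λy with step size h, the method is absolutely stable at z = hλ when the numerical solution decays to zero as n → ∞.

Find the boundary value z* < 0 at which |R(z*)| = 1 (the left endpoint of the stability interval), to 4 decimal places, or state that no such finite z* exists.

Test eqn y'=λy, z=hλ:
  k1=λy_n ⇒ h·k1=z·y_n;  k2=λ(1+11/25z)y_n ⇒ h·k2=z(1+11/25z)y_n
  y_{n+1}/y_n = 1 + z(1+11/25z) = 1 + z + 11/25z²
  R(z) = 1 + z + 11/25z².

Boundary: |R(x)|=1, x<0.
x=-1.38: |R|=0.4579
R=1: x+11/25x²=0 ⇒ x=−25/11=-2.2727; min R=1−1/(4·11/25)=0.4318>−1
Confirm numerically:
  x=-2.151: |R|=0.88479 <1
  x=-1.912: |R|=0.69653 <1
  x=-1.626: |R|=0.53731 <1
  x=-2.712: |R|=1.52418 >1
  x=-2.535: |R|=1.29254 >1
  x=-2.337: |R|=1.06609 >1
Stable set (-2.2727, 0).

z* = -2.2727.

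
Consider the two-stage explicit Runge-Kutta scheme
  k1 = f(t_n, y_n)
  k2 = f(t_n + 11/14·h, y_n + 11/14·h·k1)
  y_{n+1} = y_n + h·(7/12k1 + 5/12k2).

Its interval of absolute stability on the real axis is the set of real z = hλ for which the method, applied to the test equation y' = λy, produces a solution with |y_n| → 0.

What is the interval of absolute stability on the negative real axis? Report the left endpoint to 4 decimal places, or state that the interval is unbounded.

z∈(-3.0545,0).

With y'=λy (z=hλ):
  k1=λy_n ⇒ h·k1=z·y_n;  k2=λ(1+11/14z)y_n ⇒ h·k2=z(1+11/14z)y_n
  y_{n+1}/y_n = 1 + 7/12z + 5/12z(1+11/14z) = 1 + z + 55/168z²
  ⇒ R(z) = 1 + z + 55/168z².

Need |R(x)|<1, x<0.
x=-1.54: |R|=0.2364
R=1: x+55/168x²=0 ⇒ x=−168/55=-3.0545; min R=1−1/(4·55/168)=0.2364>−1
Confirm numerically:
  x=-2.990: |R|=0.93682 <1
  x=-1.884: |R|=0.27802 <1
  x=-1.679: |R|=0.24390 <1
  x=-3.176: |R|=1.12628 >1
  x=-3.160: |R|=1.10910 >1
Interval (-3.0545, 0).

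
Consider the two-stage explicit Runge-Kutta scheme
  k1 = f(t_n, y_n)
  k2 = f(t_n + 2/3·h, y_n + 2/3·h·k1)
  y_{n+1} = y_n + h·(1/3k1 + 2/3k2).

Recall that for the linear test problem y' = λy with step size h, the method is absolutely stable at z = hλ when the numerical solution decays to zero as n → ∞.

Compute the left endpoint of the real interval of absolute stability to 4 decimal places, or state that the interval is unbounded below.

Test eqn y'=λy, z=hλ:
  k1=λy_n ⇒ h·k1=z·y_n;  k2=λ(1+2/3z)y_n ⇒ h·k2=z(1+2/3z)y_n
  y_{n+1}/y_n = 1 + 1/3z + 2/3z(1+2/3z) = 1 + z + 4/9z²
  R(z) = 1 + z + 4/9z².

Need |R(x)|<1, x<0.
x=-0.65: |R|=0.5378
R=1: x+4/9x²=0 ⇒ x=−9/4=-2.2500; min R=1−1/(4·4/9)=0.4375>−1
Confirm numerically:
  x=-1.582: |R|=0.53032 <1
  x=-1.413: |R|=0.47436 <1
  x=-1.390: |R|=0.46871 <1
  x=-2.815: |R|=1.70688 >1
  x=-2.731: |R|=1.58383 >1
  x=-2.272: |R|=1.02222 >1
Stable set (-2.2500, 0).

left endpoint -2.2500.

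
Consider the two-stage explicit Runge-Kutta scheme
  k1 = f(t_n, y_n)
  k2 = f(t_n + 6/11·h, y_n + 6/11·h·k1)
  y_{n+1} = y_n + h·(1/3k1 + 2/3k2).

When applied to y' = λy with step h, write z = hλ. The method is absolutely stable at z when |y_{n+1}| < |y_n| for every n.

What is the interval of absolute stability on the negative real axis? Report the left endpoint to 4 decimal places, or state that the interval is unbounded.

Test eqn y'=λy, z=hλ:
  k1=λy_n ⇒ h·k1=z·y_n;  k2=λ(1+6/11z)y_n ⇒ h·k2=z(1+6/11z)y_n
  y_{n+1}/y_n = 1 + 1/3z + 2/3z(1+6/11z) = 1 + z + 4/11z²
  so R(z) = 1 + z + 4/11z².

Solve |R(x)|<1 on ℝ⁻.
x=-0.57: |R|=0.5481
R=1: x+4/11x²=0 ⇒ x=−11/4=-2.7500; min R=1−1/(4·4/11)=0.3125>−1
Confirm numerically:
  x=-2.600: |R|=0.85818 <1
  x=-2.452: |R|=0.73429 <1
  x=-1.506: |R|=0.31874 <1
  x=-1.409: |R|=0.31292 <1
  x=-3.050: |R|=1.33273 >1
  x=-2.918: |R|=1.17826 >1
Interval (-2.7500, 0).

z∈(-2.7500,0).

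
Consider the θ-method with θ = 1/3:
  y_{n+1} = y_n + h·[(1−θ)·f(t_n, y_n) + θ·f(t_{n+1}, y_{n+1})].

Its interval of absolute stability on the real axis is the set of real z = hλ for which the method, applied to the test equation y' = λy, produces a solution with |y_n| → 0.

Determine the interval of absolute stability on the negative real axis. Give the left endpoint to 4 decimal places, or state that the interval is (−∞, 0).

z∈(-6.0000,0).

With y'=λy (z=hλ):
  y_{n+1} = y_n + z·[2/3·y_n + 1/3·y_{n+1}] ⇒ (1 − 1/3z)y_{n+1} = (1 + 2/3z)y_n
  so R(z) = (1 + 2/3z)/(1 − 1/3z).

Boundary: |R(x)|=1, x<0.
x=-1.34: |R|=0.0737
R=−1: 1+2/3x = −1+1/3x ⇒ -1/3x=2 ⇒ x=2/(-1/3)=-6.0000
Confirm numerically:
  x=-5.778: |R|=0.97471 <1
  x=-2.773: |R|=0.44102 <1
  x=-2.622: |R|=0.39915 <1
  x=-6.408: |R|=1.04337 >1
  x=-6.169: |R|=1.01843 >1
  x=-6.114: |R|=1.01251 >1
Stable set (-6.0000, 0).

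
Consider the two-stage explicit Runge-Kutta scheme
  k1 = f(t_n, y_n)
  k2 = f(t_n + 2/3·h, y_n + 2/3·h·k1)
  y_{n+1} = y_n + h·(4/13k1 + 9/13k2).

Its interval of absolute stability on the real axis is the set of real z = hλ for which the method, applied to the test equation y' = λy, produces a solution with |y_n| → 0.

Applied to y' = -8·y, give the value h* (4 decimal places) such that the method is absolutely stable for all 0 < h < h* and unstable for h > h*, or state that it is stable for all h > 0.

(-2.1667,0); λ=-8 ⇒ h* = (13/6)/8 = 0.2708.

Test eqn y'=λy, z=hλ:
  k1=λy_n ⇒ h·k1=z·y_n;  k2=λ(1+2/3z)y_n ⇒ h·k2=z(1+2/3z)y_n
  y_{n+1}/y_n = 1 + 4/13z + 9/13z(1+2/3z) = 1 + z + 6/13z²
  R(z) = 1 + z + 6/13z².

Solve |R(x)|<1 on ℝ⁻.
x=-0.91: |R|=0.4722
R=1: x+6/13x²=0 ⇒ x=−13/6=-2.1667; min R=1−1/(4·6/13)=0.4583>−1
Confirm numerically:
  x=-2.141: |R|=0.97464 <1
  x=-1.510: |R|=0.54235 <1
  x=-1.263: |R|=0.47323 <1
  x=-2.705: |R|=1.67209 >1
  x=-2.327: |R|=1.17220 >1
  x=-2.263: |R|=1.10062 >1
Stable set (-2.1667, 0).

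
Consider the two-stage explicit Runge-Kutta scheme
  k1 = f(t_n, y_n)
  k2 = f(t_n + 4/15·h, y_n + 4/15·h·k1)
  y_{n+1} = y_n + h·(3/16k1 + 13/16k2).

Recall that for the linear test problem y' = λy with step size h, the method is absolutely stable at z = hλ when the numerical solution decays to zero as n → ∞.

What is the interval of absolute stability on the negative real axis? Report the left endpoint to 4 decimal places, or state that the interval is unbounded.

On y'=λy, z=hλ:
  k1=λy_n ⇒ h·k1=z·y_n;  k2=λ(1+4/15z)y_n ⇒ h·k2=z(1+4/15z)y_n
  y_{n+1}/y_n = 1 + 3/16z + 13/16z(1+4/15z) = 1 + z + 13/60z²
  R(z) = 1 + z + 13/60z².

Solve |R(x)|<1 on ℝ⁻.
x=-0.74: |R|=0.3786
R=1: x+13/60x²=0 ⇒ x=−60/13=-4.6154; min R=1−1/(4·13/60)=-0.1538>−1
Confirm numerically:
  x=-3.566: |R|=0.18921 <1
  x=-2.943: |R|=0.06640 <1
  x=-2.284: |R|=0.15372 <1
  x=-1.877: |R|=0.11366 <1
  x=-4.829: |R|=1.22350 >1
  x=-4.662: |R|=1.04709 >1
So |R|<1 on (-4.6154, 0).

z∈(-4.6154,0).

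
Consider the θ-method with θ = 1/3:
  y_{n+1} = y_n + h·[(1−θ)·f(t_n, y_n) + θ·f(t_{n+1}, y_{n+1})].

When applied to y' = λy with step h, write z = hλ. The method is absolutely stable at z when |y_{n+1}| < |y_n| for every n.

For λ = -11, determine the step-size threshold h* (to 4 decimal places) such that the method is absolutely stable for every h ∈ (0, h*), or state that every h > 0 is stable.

(-6.0000,0); λ=-11 ⇒ h* = (6)/11 = 0.5455.

Test eqn y'=λy, z=hλ:
  y_{n+1} = y_n + z·[2/3·y_n + 1/3·y_{n+1}] ⇒ (1 − 1/3z)y_{n+1} = (1 + 2/3z)y_n
  ⇒ R(z) = (1 + 2/3z)/(1 − 1/3z).

Need |R(x)|<1, x<0.
x=-0.42: |R|=0.6316
R=−1: 1+2/3x = −1+1/3x ⇒ -1/3x=2 ⇒ x=2/(-1/3)=-6.0000
Confirm numerically:
  x=-5.545: |R|=0.94675 <1
  x=-3.219: |R|=0.55282 <1
  x=-3.175: |R|=0.54251 <1
  x=-2.564: |R|=0.38246 <1
  x=-6.095: |R|=1.01045 >1
  x=-6.066: |R|=1.00728 >1
Interval (-6.0000, 0).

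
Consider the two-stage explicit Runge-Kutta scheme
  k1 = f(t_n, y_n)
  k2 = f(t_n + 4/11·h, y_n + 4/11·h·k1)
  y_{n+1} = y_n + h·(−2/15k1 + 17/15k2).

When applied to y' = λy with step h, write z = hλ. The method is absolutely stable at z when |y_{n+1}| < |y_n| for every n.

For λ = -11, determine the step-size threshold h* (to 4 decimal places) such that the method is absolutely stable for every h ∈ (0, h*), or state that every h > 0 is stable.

On y'=λy, z=hλ:
  k1=λy_n ⇒ h·k1=z·y_n;  k2=λ(1+4/11z)y_n ⇒ h·k2=z(1+4/11z)y_n
  y_{n+1}/y_n = 1 − 2/15z + 17/15z(1+4/11z) = 1 + z + 68/165z²
  so R(z) = 1 + z + 68/165z².

Solve |R(x)|<1 on ℝ⁻.
x=-1.42: |R|=0.4110
R=1: x+68/165x²=0 ⇒ x=−165/68=-2.4265; min R=1−1/(4·68/165)=0.3934>−1
Confirm numerically:
  x=-1.998: |R|=0.64719 <1
  x=-1.946: |R|=0.61467 <1
  x=-1.556: |R|=0.44180 <1
  x=-1.159: |R|=0.39459 <1
  x=-2.699: |R|=1.30314 >1
  x=-2.675: |R|=1.27398 >1
So |R|<1 on (-2.4265, 0).

(-2.4265,0); λ=-11 ⇒ h* = (165/68)/11 = 0.2206.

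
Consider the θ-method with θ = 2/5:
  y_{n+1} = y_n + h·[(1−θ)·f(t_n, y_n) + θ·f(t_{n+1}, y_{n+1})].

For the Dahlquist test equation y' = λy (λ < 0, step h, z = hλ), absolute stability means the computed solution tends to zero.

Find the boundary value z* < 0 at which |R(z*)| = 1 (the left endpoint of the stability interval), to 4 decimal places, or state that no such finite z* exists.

With y'=λy (z=hλ):
  y_{n+1} = y_n + z·[3/5·y_n + 2/5·y_{n+1}] ⇒ (1 − 2/5z)y_{n+1} = (1 + 3/5z)y_n
  so R(z) = (1 + 3/5z)/(1 − 2/5z).

Boundary: |R(x)|=1, x<0.
x=-0.61: |R|=0.5096
R=−1: 1+3/5x = −1+2/5x ⇒ -1/5x=2 ⇒ x=2/(-1/5)=-10.0000
Confirm numerically:
  x=-7.738: |R|=0.88953 <1
  x=-7.556: |R|=0.87848 <1
  x=-6.412: |R|=0.79870 <1
  x=-6.039: |R|=0.76806 <1
  x=-10.379: |R|=1.01471 >1
  x=-10.199: |R|=1.00784 >1
  x=-10.048: |R|=1.00191 >1
So |R|<1 on (-10.0000, 0).

z* = -10.0000.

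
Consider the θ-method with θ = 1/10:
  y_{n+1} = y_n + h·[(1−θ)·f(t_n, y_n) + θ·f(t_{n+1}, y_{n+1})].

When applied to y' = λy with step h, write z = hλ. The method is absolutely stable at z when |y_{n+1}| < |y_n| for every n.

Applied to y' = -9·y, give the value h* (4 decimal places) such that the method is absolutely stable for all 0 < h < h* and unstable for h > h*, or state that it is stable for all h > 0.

On y'=λy, z=hλ:
  y_{n+1} = y_n + z·[9/10·y_n + 1/10·y_{n+1}] ⇒ (1 − 1/10z)y_{n+1} = (1 + 9/10z)y_n
  R(z) = (1 + 9/10z)/(1 − 1/10z).

Solve |R(x)|<1 on ℝ⁻.
x=-1.79: |R|=0.5182
R=−1: 1+9/10x = −1+1/10x ⇒ -4/5x=2 ⇒ x=2/(-4/5)=-2.5000
Confirm numerically:
  x=-2.373: |R|=0.91789 <1
  x=-2.125: |R|=0.75258 <1
  x=-1.695: |R|=0.44934 <1
  x=-1.314: |R|=0.16139 <1
  x=-2.908: |R|=1.25287 >1
  x=-2.864: |R|=1.22637 >1
  x=-2.853: |R|=1.21972 >1
So |R|<1 on (-2.5000, 0).

(-2.5000,0); λ=-9 ⇒ h* = (5/2)/9 = 0.2778.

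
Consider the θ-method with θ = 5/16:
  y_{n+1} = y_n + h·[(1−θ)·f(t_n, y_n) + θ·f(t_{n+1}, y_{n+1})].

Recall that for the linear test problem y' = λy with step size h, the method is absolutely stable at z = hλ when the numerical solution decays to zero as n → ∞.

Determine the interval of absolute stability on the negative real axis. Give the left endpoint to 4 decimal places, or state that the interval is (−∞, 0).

z∈(-5.3333,0).

On y'=λy, z=hλ:
  y_{n+1} = y_n + z·[11/16·y_n + 5/16·y_{n+1}] ⇒ (1 − 5/16z)y_{n+1} = (1 + 11/16z)y_n
  Hence R(z) = (1 + 11/16z)/(1 − 5/16z).

Need |R(x)|<1, x<0.
x=-1.78: |R|=0.1438
R=−1: 1+11/16x = −1+5/16x ⇒ -3/8x=2 ⇒ x=2/(-3/8)=-5.3333
Confirm numerically:
  x=-4.947: |R|=0.94310 <1
  x=-3.940: |R|=0.76583 <1
  x=-2.446: |R|=0.38633 <1
  x=-2.281: |R|=0.33173 <1
  x=-5.671: |R|=1.04568 >1
  x=-5.658: |R|=1.04398 >1
  x=-5.655: |R|=1.04359 >1
Interval (-5.3333, 0).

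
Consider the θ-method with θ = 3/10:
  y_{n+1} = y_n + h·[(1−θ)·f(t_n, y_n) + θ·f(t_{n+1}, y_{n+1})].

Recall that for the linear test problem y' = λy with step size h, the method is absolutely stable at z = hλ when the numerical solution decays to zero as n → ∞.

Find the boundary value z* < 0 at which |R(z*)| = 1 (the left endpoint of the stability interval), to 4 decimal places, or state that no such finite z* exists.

With y'=λy (z=hλ):
  y_{n+1} = y_n + z·[7/10·y_n + 3/10·y_{n+1}] ⇒ (1 − 3/10z)y_{n+1} = (1 + 7/10z)y_n
  R(z) = (1 + 7/10z)/(1 − 3/10z).

Solve |R(x)|<1 on ℝ⁻.
x=-0.45: |R|=0.6035
R=−1: 1+7/10x = −1+3/10x ⇒ -2/5x=2 ⇒ x=2/(-2/5)=-5.0000
Confirm numerically:
  x=-4.336: |R|=0.88456 <1
  x=-3.964: |R|=0.81071 <1
  x=-2.889: |R|=0.54765 <1
  x=-5.539: |R|=1.08100 >1
  x=-5.284: |R|=1.04394 >1
  x=-5.254: |R|=1.03944 >1
Interval (-5.0000, 0).

z* = -5.0000.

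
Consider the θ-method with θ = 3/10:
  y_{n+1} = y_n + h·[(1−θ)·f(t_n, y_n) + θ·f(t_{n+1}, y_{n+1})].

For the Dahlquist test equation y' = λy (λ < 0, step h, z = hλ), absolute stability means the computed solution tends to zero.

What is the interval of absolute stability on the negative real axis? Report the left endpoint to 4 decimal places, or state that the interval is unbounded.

z∈(-5.0000,0).

Test eqn y'=λy, z=hλ:
  y_{n+1} = y_n + z·[7/10·y_n + 3/10·y_{n+1}] ⇒ (1 − 3/10z)y_{n+1} = (1 + 7/10z)y_n
  R(z) = (1 + 7/10z)/(1 − 3/10z).

Solve |R(x)|<1 on ℝ⁻.
x=-0.88: |R|=0.3038
R=−1: 1+7/10x = −1+3/10x ⇒ -2/5x=2 ⇒ x=2/(-2/5)=-5.0000
Confirm numerically:
  x=-4.826: |R|=0.97157 <1
  x=-4.093: |R|=0.83716 <1
  x=-3.729: |R|=0.76004 <1
  x=-3.307: |R|=0.66006 <1
  x=-5.509: |R|=1.07675 >1
  x=-5.307: |R|=1.04737 >1
  x=-5.021: |R|=1.00335 >1
Interval (-5.0000, 0).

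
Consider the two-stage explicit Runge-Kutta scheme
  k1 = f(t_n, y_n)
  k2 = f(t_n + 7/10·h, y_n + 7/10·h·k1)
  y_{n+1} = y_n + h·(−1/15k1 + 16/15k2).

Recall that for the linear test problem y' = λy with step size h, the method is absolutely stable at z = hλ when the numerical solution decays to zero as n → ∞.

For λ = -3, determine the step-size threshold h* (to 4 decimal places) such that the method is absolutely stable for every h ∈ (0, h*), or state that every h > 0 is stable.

Test eqn y'=λy, z=hλ:
  k1=λy_n ⇒ h·k1=z·y_n;  k2=λ(1+7/10z)y_n ⇒ h·k2=z(1+7/10z)y_n
  y_{n+1}/y_n = 1 − 1/15z + 16/15z(1+7/10z) = 1 + z + 56/75z²
  Hence R(z) = 1 + z + 56/75z².

Boundary: |R(x)|=1, x<0.
x=-1.02: |R|=0.7568
R=1: x+56/75x²=0 ⇒ x=−75/56=-1.3393; min R=1−1/(4·56/75)=0.6652>−1
Confirm numerically:
  x=-1.035: |R|=0.76485 <1
  x=-0.982: |R|=0.73803 <1
  x=-0.929: |R|=0.71540 <1
  x=-0.566: |R|=0.67320 <1
  x=-1.821: |R|=1.65498 >1
  x=-1.547: |R|=1.23993 >1
Interval (-1.3393, 0).

(-1.3393,0); λ=-3 ⇒ h* = (75/56)/3 = 0.4464.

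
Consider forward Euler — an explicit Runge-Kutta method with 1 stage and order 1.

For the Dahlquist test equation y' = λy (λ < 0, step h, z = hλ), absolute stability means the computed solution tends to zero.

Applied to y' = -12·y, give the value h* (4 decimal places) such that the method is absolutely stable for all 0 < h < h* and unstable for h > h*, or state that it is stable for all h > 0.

(-2.0000,0); λ=-12 ⇒ h* = 0.1667.

With y'=λy (z=hλ):
  order 1, 1-stage ⇒ R(z)=1+z
  (e.g. R(-0.84)=0.16000, |R|=0.16000)

Solve |R(x)|<1 on ℝ⁻.
x=-0.84: |R|=0.1600
|R(-1.38)|=0.3800 |R(-1.2)|=0.2000 |R(-1.06)|=0.0600
Bisect:
  x_lo=-2.3018 |R|=1.3018  x_hi=-0.3298 |R|=0.6702
  mid=-1.31579 |R|=0.31579 →hi
  mid=-1.80879 |R|=0.80879 →hi
  mid=-2.05528 |R|=1.05528 →lo
  mid=-1.93203 |R|=0.93203 →hi
  mid=-1.99366 |R|=0.99366 →hi
  mid=-2.02447 |R|=1.02447 →lo
  mid=-2.00906 |R|=1.00906 →lo
  mid=-2.00136 |R|=1.00136 →lo
  ...
  [-2.00004,-1.99992] ⇒ x*=-2.0000
Stable set (-2.0000, 0).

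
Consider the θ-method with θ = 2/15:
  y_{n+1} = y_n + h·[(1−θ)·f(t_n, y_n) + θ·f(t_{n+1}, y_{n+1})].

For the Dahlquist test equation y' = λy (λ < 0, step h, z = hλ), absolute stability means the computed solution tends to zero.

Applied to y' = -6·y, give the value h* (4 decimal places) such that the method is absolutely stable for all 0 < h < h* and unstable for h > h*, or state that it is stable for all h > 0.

(-2.7273,0); λ=-6 ⇒ h* = (30/11)/6 = 0.4545.

On y'=λy, z=hλ:
  y_{n+1} = y_n + z·[13/15·y_n + 2/15·y_{n+1}] ⇒ (1 − 2/15z)y_{n+1} = (1 + 13/15z)y_n
  Hence R(z) = (1 + 13/15z)/(1 − 2/15z).

Boundary: |R(x)|=1, x<0.
x=-1.15: |R|=0.0029
R=−1: 1+13/15x = −1+2/15x ⇒ -11/15x=2 ⇒ x=2/(-11/15)=-2.7273
Confirm numerically:
  x=-2.703: |R|=0.98692 <1
  x=-1.901: |R|=0.51659 <1
  x=-1.796: |R|=0.44901 <1
  x=-3.294: |R|=1.28877 >1
  x=-3.012: |R|=1.14897 >1
  x=-2.968: |R|=1.12648 >1
So |R|<1 on (-2.7273, 0).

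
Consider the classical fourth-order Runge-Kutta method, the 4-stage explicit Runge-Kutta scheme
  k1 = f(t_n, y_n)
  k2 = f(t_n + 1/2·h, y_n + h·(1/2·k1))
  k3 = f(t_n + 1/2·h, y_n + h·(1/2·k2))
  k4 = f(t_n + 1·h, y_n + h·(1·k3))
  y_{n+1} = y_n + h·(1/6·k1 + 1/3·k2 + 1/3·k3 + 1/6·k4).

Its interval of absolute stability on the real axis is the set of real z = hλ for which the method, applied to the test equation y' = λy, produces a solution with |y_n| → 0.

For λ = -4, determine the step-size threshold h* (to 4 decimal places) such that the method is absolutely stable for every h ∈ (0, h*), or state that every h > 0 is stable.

On y'=λy, z=hλ:
  order 4, 4-stage ⇒ R(z)=1+z+z^2/2+z^3/6+z^4/24
  (e.g. R(-0.64)=0.52810, |R|=0.52810)

Find x<0 with |R(x)|<1.
x=-0.64: |R|=0.5281
|R(-2.78)|=0.9920 |R(-2.72)|=0.9059 |R(-2.11)|=0.3763
Bisect:
  x_lo=-3.5472 |R|=2.9020  x_hi=-0.3578 |R|=0.6993
  mid=-1.95248 |R|=0.31861 →hi
  mid=-2.74983 |R|=0.94784 →hi
  mid=-3.14851 |R|=1.70070 →lo
  mid=-2.94917 |R|=1.27653 →lo
  mid=-2.84950 |R|=1.10120 →lo
  mid=-2.79967 |R|=1.02189 →lo
  mid=-2.77475 |R|=0.98422 →hi
  mid=-2.78721 |R|=1.00289 →lo
  mid=-2.78098 |R|=0.99351 →hi
  mid=-2.78409 |R|=0.99819 →hi
  ...
  [-2.78546,-2.78526] ⇒ x*=-2.7853
Interval (-2.7853, 0).

(-2.7853,0); λ=-4 ⇒ h* = 0.6963.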